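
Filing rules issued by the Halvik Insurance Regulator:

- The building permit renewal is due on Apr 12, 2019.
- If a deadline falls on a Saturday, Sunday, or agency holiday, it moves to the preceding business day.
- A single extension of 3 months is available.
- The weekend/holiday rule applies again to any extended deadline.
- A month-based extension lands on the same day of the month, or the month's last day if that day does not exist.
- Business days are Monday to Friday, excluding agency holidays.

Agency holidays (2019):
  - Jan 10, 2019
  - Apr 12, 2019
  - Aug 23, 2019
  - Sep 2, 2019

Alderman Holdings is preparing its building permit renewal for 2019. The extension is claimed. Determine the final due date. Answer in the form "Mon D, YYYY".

Start from the fixed due date, Apr 12, 2019.
Apr 12, 2019 is a listed holiday, so it moves to the preceding business day, Apr 11, 2019 (Thursday).
Applying the 3 months extension: 3 months after Apr 11, 2019 is Jul 11, 2019.
Jul 11, 2019 falls on a Thursday, which is a business day, so no adjustment is needed.
Final deadline: Jul 11, 2019.

Jul 11, 2019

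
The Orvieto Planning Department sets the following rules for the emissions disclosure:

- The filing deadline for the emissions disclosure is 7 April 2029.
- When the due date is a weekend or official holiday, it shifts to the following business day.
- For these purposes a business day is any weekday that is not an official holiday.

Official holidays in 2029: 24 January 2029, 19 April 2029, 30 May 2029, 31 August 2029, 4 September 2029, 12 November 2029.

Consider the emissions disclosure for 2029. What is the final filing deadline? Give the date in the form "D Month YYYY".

The statutory due date is 7 April 2029.
7 April 2029 is a Saturday; the next business day is 9 April 2029 (Monday).
The final due date is 9 April 2029.

9 April 2029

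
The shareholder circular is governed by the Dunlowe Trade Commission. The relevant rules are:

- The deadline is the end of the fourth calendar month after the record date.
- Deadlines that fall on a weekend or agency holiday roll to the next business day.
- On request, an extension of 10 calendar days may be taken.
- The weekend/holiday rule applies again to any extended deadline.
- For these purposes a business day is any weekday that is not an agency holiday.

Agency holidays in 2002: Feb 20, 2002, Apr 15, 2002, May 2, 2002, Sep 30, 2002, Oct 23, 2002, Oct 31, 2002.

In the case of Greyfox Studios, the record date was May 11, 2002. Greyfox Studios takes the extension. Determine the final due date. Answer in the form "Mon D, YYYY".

Oct 11, 2002

4 months after May 11, 2002 is September 2002; that month ends on Sep 30, 2002.
Sep 30, 2002 is a listed holiday; the next business day is Oct 1, 2002 (Tuesday).
Add the 10 calendar-day extension to Oct 1, 2002: Oct 11, 2002.
Oct 11, 2002 falls on a Friday, which is a business day, so no adjustment is needed.
The final due date is Oct 11, 2002.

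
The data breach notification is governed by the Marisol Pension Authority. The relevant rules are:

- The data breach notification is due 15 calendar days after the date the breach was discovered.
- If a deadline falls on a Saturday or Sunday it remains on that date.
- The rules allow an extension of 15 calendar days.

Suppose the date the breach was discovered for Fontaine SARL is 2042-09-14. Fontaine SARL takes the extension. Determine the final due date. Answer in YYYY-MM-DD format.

Trigger date 2042-09-14 + 15 calendar days = 2042-09-29.
2042-09-29 falls on a Monday. The rules make no weekend/holiday allowance, so it remains 2042-09-29.
With the 15-day extension, 2042-09-29 becomes 2042-10-14.
No adjustment is made for weekends or holidays, so 2042-10-14 stands.
Deadline: 2042-10-14.

2042-10-14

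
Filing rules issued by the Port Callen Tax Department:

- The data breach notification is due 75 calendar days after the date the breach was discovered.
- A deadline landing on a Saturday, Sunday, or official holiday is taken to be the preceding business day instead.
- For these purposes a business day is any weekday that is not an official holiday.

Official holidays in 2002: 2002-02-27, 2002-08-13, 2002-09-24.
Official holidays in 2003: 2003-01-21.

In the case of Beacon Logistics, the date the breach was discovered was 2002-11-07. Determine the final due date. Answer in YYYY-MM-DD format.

2003-01-20

Trigger date 2002-11-07 + 75 calendar days = 2003-01-21.
2003-01-21 falls on a listed holiday. Rolling to the preceding business day gives 2003-01-20, a Monday.
So the filing is due 2003-01-20.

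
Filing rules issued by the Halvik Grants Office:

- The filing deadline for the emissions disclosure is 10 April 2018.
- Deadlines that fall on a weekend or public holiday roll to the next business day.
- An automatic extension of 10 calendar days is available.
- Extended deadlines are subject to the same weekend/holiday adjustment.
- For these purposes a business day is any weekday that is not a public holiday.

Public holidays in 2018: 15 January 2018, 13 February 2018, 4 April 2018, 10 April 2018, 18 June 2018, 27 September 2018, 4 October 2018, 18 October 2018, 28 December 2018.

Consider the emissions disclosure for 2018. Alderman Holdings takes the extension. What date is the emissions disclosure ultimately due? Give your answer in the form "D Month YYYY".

The stated deadline is 10 April 2018.
10 April 2018 is a listed holiday; the next business day is 11 April 2018 (Wednesday).
With the 10-day extension, 11 April 2018 becomes 21 April 2018.
21 April 2018 is a Saturday, so it moves to the next business day, 23 April 2018 (Monday).
The final due date is 23 April 2018.

23 April 2018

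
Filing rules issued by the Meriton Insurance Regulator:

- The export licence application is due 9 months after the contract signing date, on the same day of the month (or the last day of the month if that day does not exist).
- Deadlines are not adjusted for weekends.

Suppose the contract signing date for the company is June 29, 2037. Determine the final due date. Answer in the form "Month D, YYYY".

9 months after June 29, 2037, on the same day of the month, is March 29, 2038.
March 29, 2038 is a Monday; no weekend or holiday adjustment applies.
The final due date is March 29, 2038.

March 29, 2038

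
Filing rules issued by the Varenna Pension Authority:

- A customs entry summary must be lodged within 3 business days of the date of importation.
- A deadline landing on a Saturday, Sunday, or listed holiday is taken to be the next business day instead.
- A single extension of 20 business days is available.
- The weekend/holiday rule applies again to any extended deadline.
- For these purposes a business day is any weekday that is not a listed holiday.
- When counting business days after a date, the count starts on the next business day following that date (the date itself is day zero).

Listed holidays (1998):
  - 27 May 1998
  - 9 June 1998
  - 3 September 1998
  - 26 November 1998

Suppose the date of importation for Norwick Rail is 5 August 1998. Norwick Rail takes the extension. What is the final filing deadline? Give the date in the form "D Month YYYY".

8 September 1998

3 business days after 5 August 1998, excluding weekends and holidays, is 10 August 1998.
10 August 1998 is a Monday and not a listed holiday, so it stands.
Counting 20 further business days from 10 August 1998 reaches 8 September 1998.
8 September 1998 falls on a Tuesday, which is a business day, so no adjustment is needed.
The final due date is 8 September 1998.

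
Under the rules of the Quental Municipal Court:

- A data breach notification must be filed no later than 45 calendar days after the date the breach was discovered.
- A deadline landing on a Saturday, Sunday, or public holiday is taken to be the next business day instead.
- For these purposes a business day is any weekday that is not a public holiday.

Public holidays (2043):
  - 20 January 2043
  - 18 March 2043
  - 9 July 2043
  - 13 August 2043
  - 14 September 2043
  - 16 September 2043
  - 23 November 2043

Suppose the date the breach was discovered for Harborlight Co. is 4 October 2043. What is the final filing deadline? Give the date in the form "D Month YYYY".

Trigger date 4 October 2043 + 45 calendar days = 18 November 2043.
18 November 2043 is a Wednesday and not a listed holiday, so it stands.
Final deadline: 18 November 2043.

18 November 2043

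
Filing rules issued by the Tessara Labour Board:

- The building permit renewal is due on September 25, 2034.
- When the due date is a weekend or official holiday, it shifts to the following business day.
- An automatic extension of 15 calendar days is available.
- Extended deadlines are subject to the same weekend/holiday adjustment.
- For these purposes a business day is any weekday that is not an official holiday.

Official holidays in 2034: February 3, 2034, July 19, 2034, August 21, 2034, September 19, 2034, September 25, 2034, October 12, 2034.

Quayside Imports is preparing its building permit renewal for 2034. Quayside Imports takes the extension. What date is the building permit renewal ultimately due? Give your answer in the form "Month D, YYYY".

October 11, 2034

The statutory due date is September 25, 2034.
September 25, 2034 falls on a listed holiday. Rolling to the next business day gives September 26, 2034, a Tuesday.
The 15-calendar-day extension moves the deadline from September 26, 2034 to October 11, 2034.
October 11, 2034 falls on a Wednesday, which is a business day, so no adjustment is needed.
Final deadline: October 11, 2034.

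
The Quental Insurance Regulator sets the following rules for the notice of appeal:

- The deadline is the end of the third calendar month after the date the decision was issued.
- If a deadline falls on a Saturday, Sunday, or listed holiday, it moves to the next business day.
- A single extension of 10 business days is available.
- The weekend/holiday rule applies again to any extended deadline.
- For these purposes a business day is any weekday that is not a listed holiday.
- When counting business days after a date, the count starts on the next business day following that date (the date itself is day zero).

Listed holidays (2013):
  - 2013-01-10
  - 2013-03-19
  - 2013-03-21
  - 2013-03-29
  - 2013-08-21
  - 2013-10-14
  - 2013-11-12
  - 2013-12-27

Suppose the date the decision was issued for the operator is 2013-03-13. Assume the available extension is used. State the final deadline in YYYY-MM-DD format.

2013-07-15

3 months after 2013-03-13 falls in June 2013; the last day of that month is 2013-06-30.
Because 2013-06-30 is a Sunday, the deadline becomes 2013-07-01 (Monday).
The 10-business-day extension runs from 2013-07-01 to 2013-07-15.
2013-07-15 is a Monday and not a listed holiday, so it stands.
So the filing is due 2013-07-15.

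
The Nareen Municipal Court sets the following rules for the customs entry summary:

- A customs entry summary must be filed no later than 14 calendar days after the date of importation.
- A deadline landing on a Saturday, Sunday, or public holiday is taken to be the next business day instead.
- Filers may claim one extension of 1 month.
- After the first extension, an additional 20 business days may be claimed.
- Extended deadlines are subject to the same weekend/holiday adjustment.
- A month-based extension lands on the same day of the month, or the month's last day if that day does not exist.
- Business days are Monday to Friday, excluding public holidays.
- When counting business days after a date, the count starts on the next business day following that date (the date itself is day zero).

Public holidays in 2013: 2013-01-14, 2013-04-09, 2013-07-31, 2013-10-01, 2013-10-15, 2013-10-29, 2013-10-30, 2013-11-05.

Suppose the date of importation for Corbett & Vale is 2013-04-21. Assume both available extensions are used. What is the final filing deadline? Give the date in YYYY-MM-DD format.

Trigger date 2013-04-21 + 14 calendar days = 2013-05-05.
Because 2013-05-05 is a Sunday, the deadline becomes 2013-05-06 (Monday).
The 1 month extension carries 2013-05-06 to 2013-06-06.
2013-06-06 (Thursday) is already a business day.
Counting 20 further business days from 2013-06-06 reaches 2013-07-04.
2013-07-04 falls on a Thursday, which is a business day, so no adjustment is needed.
Deadline: 2013-07-04.

2013-07-04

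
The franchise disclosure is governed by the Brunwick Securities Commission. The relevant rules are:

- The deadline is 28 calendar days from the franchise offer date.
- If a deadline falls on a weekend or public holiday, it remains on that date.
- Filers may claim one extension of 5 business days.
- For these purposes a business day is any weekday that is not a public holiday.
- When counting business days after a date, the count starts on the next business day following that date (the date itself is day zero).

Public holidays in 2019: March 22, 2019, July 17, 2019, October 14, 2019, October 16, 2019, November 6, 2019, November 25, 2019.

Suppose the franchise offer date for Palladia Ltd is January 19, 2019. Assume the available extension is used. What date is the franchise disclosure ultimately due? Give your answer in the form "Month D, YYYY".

Adding 28 calendar days to January 19, 2019 gives February 16, 2019.
February 16, 2019 falls on a Saturday. The rules make no weekend/holiday allowance, so it remains February 16, 2019.
The 5-business-day extension runs from February 16, 2019 to February 22, 2019.
February 22, 2019 falls on a Friday. The rules make no weekend/holiday allowance, so it remains February 22, 2019.
Final deadline: February 22, 2019.

February 22, 2019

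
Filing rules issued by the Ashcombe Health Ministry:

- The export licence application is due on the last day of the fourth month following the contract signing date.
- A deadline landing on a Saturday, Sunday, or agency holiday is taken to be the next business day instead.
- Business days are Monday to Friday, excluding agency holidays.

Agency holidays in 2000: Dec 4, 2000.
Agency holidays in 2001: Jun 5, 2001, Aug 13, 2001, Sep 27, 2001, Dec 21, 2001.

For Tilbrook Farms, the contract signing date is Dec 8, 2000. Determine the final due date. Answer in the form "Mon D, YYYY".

The fourth month after Dec 8, 2000 is April 2001, whose last day is Apr 30, 2001.
Since Apr 30, 2001 is a Monday and not a holiday, the date is unchanged.
Final deadline: Apr 30, 2001.

Apr 30, 2001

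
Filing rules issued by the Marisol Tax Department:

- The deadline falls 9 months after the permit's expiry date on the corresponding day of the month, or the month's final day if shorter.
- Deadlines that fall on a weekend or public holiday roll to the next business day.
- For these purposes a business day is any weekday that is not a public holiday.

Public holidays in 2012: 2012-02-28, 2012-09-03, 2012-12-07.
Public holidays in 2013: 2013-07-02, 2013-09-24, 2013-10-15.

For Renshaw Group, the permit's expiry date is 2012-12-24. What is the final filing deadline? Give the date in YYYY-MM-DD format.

9 months after 2012-12-24, on the same day of the month, is 2013-09-24.
2013-09-24 falls on a listed holiday. Rolling to the next business day gives 2013-09-25, a Wednesday.
Deadline: 2013-09-25.

2013-09-25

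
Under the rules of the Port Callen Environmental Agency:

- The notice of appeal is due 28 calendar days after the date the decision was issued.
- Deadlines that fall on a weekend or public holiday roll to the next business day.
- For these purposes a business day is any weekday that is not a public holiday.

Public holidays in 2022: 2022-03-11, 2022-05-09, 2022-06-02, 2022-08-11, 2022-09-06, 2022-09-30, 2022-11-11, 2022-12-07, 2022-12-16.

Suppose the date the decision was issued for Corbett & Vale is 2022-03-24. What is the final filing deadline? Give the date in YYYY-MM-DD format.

From 2022-03-24, 28 calendar days later is 2022-04-21.
Since 2022-04-21 is a Thursday and not a holiday, the date is unchanged.
Deadline: 2022-04-21.

2022-04-21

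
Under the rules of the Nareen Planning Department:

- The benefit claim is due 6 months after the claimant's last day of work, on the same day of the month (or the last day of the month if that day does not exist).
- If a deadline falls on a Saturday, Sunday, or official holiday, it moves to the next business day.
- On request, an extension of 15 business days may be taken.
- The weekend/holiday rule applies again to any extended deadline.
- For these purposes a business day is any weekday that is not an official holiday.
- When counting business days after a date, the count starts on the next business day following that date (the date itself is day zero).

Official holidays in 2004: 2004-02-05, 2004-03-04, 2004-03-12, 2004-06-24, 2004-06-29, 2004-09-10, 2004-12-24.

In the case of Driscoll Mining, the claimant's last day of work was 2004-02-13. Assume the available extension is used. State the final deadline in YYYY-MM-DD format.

6 months from 2004-02-13 is 2004-08-13.
2004-08-13 (Friday) is already a business day.
Applying the 15-business-day extension: 15 business days after 2004-08-13 is 2004-09-03.
Since 2004-09-03 is a Friday and not a holiday, the date is unchanged.
Final deadline: 2004-09-03.

2004-09-03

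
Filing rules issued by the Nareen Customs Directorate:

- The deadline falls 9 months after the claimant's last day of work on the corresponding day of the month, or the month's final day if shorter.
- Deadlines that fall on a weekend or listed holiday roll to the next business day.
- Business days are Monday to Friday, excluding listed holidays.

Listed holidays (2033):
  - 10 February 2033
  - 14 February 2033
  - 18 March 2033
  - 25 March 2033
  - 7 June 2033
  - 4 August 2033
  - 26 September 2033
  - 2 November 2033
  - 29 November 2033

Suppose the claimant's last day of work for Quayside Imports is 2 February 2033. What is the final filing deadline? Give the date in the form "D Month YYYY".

3 November 2033

Moving 9 months forward from 2 February 2033 on the corresponding day gives 2 November 2033.
2 November 2033 is a listed holiday, so it moves to the next business day, 3 November 2033 (Thursday).
Final deadline: 3 November 2033.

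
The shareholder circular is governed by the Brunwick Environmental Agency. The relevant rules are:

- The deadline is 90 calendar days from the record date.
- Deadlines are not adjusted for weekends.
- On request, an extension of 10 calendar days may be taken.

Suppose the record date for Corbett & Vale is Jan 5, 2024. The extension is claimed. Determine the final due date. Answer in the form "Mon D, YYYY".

90 calendar days after Jan 5, 2024 is Apr 4, 2024.
Apr 4, 2024 is a Thursday; no weekend or holiday adjustment applies.
Applying the 10-calendar-day extension: Apr 4, 2024 + 10 days = Apr 14, 2024.
Apr 14, 2024 is a Sunday; no weekend or holiday adjustment applies.
The final due date is Apr 14, 2024.

Apr 14, 2024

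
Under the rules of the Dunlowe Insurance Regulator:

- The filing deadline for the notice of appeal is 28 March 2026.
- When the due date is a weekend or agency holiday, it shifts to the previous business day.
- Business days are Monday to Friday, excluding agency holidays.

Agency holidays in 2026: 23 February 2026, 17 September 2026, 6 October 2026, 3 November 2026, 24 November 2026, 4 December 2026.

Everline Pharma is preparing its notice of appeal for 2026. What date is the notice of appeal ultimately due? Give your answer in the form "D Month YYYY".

The stated deadline is 28 March 2026.
28 March 2026 is a Saturday, so it moves to the preceding business day, 27 March 2026 (Friday).
The final due date is 27 March 2026.

27 March 2026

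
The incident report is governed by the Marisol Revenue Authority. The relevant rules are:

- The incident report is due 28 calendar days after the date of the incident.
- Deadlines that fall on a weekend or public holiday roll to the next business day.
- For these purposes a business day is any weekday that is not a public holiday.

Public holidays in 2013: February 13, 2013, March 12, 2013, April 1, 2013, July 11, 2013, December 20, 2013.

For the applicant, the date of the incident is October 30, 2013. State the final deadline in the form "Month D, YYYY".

Trigger date October 30, 2013 + 28 calendar days = November 27, 2013.
November 27, 2013 falls on a Wednesday, which is a business day, so no adjustment is needed.
The final due date is November 27, 2013.

November 27, 2013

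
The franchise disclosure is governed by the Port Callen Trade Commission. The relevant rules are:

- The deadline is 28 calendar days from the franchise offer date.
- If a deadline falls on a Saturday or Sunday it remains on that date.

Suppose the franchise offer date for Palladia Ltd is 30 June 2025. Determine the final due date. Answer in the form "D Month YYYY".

28 July 2025

From 30 June 2025, 28 calendar days later is 28 July 2025.
28 July 2025 falls on a Monday. The rules make no weekend/holiday allowance, so it remains 28 July 2025.
Deadline: 28 July 2025.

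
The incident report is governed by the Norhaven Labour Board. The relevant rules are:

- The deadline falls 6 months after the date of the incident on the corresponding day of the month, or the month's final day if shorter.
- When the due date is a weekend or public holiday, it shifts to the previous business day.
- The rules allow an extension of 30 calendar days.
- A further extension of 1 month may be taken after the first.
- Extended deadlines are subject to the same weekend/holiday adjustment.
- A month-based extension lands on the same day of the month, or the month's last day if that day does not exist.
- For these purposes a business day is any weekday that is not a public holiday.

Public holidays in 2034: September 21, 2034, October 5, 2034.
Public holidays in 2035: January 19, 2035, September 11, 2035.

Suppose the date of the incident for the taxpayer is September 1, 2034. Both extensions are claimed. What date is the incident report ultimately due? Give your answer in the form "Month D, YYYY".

6 months from September 1, 2034 is March 1, 2035.
March 1, 2035 falls on a Thursday, which is a business day, so no adjustment is needed.
Applying the 30-calendar-day extension: March 1, 2035 + 30 days = March 31, 2035.
March 31, 2035 is a Saturday; the preceding business day is March 30, 2035 (Friday).
The 1 month extension carries March 30, 2035 to April 30, 2035.
April 30, 2035 is a Monday and not a listed holiday, so it stands.
Final deadline: April 30, 2035.

April 30, 2035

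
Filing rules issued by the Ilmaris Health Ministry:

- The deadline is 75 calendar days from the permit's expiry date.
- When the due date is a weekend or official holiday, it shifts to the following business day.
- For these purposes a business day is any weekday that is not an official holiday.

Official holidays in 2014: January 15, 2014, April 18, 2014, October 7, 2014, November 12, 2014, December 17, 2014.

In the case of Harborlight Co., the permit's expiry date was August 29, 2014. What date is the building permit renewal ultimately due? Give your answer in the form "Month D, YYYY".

75 calendar days after August 29, 2014 is November 12, 2014.
November 12, 2014 falls on a listed holiday. Rolling to the next business day gives November 13, 2014, a Thursday.
The final due date is November 13, 2014.

November 13, 2014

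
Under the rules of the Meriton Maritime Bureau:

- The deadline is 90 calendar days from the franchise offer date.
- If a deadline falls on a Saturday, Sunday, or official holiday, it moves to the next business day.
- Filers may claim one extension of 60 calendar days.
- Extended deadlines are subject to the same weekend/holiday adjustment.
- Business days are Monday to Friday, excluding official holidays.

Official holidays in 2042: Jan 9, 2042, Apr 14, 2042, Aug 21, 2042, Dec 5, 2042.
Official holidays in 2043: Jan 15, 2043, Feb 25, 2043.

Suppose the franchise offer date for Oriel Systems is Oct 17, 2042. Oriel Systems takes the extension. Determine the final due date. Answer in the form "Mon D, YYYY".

From Oct 17, 2042, 90 calendar days later is Jan 15, 2043.
Jan 15, 2043 falls on a listed holiday. Rolling to the next business day gives Jan 16, 2043, a Friday.
The 60-calendar-day extension moves the deadline from Jan 16, 2043 to Mar 17, 2043.
Since Mar 17, 2043 is a Tuesday and not a holiday, the date is unchanged.
Final deadline: Mar 17, 2043.

Mar 17, 2043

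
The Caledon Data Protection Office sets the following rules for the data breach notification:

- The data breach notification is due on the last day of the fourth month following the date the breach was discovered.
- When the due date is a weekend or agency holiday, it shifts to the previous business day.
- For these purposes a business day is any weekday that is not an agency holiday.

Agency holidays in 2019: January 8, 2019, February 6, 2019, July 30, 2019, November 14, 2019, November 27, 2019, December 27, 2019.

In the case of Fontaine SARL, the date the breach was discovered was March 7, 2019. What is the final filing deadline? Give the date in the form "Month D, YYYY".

July 31, 2019

4 months after March 7, 2019 falls in July 2019; the last day of that month is July 31, 2019.
July 31, 2019 is a Wednesday and not a listed holiday, so it stands.
Deadline: July 31, 2019.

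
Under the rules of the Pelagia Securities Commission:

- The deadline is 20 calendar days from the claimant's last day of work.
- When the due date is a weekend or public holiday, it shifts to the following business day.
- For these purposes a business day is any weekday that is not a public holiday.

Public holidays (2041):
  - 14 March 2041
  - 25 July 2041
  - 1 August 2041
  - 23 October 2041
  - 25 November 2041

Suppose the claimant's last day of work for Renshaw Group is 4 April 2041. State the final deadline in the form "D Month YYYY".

Adding 20 calendar days to 4 April 2041 gives 24 April 2041.
24 April 2041 (Wednesday) is already a business day.
Deadline: 24 April 2041.

24 April 2041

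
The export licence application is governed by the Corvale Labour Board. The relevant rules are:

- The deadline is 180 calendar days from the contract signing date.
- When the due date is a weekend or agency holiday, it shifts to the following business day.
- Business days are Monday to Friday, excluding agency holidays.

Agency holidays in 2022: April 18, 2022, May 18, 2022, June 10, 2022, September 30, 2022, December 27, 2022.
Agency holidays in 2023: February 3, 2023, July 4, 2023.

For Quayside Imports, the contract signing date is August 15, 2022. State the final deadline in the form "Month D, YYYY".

February 13, 2023

Trigger date August 15, 2022 + 180 calendar days = February 11, 2023.
February 11, 2023 is a Saturday; the next business day is February 13, 2023 (Monday).
The final due date is February 13, 2023.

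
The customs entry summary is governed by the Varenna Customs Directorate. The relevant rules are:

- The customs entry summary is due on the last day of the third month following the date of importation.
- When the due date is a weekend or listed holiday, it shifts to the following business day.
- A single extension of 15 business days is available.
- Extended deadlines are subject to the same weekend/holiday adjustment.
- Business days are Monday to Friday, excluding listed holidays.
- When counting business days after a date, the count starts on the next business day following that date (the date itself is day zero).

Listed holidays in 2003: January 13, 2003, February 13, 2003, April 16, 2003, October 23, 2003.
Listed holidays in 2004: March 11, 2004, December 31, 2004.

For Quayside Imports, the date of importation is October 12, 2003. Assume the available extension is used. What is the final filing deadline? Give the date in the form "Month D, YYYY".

3 months after October 12, 2003 is January 2004; that month ends on January 31, 2004.
January 31, 2004 is a Saturday, so it moves to the next business day, February 2, 2004 (Monday).
Counting 15 further business days from February 2, 2004 reaches February 23, 2004.
Since February 23, 2004 is a Monday and not a holiday, the date is unchanged.
Final deadline: February 23, 2004.

February 23, 2004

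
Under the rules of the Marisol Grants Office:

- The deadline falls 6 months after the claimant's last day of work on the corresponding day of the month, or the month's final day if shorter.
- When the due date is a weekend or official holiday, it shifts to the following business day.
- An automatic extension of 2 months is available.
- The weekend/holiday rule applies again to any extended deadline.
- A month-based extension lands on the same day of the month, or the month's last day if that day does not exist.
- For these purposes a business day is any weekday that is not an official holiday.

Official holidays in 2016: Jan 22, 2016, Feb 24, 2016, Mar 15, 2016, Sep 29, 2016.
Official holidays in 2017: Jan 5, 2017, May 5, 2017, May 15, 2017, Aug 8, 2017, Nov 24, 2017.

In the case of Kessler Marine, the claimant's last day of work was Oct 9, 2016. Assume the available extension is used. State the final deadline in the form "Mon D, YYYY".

Jun 12, 2017

6 months from Oct 9, 2016 is Apr 9, 2017.
Because Apr 9, 2017 is a Sunday, the deadline becomes Apr 10, 2017 (Monday).
The 2 months extension carries Apr 10, 2017 to Jun 10, 2017.
Jun 10, 2017 falls on a Saturday. Rolling to the next business day gives Jun 12, 2017, a Monday.
So the filing is due Jun 12, 2017.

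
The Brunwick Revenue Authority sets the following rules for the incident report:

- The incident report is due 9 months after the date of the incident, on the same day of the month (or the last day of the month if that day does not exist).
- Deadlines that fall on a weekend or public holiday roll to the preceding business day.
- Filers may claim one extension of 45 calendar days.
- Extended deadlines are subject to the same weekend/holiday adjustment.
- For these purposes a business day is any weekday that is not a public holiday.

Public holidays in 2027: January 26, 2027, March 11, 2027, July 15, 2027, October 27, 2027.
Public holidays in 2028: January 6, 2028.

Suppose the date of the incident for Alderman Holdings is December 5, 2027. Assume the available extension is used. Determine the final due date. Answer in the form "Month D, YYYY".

October 20, 2028

Moving 9 months forward from December 5, 2027 on the corresponding day gives September 5, 2028.
September 5, 2028 is a Tuesday and not a listed holiday, so it stands.
The 45-calendar-day extension moves the deadline from September 5, 2028 to October 20, 2028.
October 20, 2028 (Friday) is already a business day.
The final due date is October 20, 2028.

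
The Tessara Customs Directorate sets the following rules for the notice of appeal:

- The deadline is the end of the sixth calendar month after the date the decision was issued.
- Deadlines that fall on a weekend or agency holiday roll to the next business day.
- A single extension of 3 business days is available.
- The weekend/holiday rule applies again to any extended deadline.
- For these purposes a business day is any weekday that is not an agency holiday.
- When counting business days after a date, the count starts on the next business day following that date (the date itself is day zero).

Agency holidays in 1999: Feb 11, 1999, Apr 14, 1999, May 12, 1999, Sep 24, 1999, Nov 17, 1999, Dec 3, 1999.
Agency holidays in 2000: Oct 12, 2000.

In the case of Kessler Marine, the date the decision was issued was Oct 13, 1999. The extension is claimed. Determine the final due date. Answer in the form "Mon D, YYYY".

May 4, 2000

6 months after Oct 13, 1999 is April 2000; that month ends on Apr 30, 2000.
Because Apr 30, 2000 is a Sunday, the deadline becomes May 1, 2000 (Monday).
Counting 3 further business days from May 1, 2000 reaches May 4, 2000.
May 4, 2000 (Thursday) is already a business day.
Deadline: May 4, 2000.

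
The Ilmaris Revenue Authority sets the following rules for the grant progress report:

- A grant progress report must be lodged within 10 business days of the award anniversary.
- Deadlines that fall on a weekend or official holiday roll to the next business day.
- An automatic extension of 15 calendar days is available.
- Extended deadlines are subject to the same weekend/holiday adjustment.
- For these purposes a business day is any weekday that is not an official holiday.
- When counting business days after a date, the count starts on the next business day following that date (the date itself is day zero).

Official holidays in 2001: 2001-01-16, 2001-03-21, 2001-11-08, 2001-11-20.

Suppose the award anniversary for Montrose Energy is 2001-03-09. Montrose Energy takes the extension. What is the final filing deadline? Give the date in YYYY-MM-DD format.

10 business days after 2001-03-09, excluding weekends and holidays, is 2001-03-26.
Since 2001-03-26 is a Monday and not a holiday, the date is unchanged.
The 15-calendar-day extension moves the deadline from 2001-03-26 to 2001-04-10.
2001-04-10 falls on a Tuesday, which is a business day, so no adjustment is needed.
Final deadline: 2001-04-10.

2001-04-10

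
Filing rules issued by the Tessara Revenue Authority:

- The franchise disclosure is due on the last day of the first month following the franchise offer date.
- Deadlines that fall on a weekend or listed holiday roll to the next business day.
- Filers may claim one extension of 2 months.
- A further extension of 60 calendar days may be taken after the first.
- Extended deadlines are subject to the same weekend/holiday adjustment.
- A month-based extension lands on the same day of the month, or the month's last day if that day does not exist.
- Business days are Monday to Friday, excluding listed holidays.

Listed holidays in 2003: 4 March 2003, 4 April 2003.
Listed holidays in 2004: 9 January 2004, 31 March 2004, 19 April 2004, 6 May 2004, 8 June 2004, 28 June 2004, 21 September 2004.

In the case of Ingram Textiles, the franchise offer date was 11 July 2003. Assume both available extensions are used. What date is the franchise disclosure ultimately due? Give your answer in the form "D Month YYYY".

2 January 2004

1 month after 11 July 2003 is August 2003; that month ends on 31 August 2003.
Because 31 August 2003 is a Sunday, the deadline becomes 1 September 2003 (Monday).
The 2 months extension carries 1 September 2003 to 1 November 2003.
Because 1 November 2003 is a Saturday, the deadline becomes 3 November 2003 (Monday).
Add the 60 calendar-day extension to 3 November 2003: 2 January 2004.
2 January 2004 falls on a Friday, which is a business day, so no adjustment is needed.
The final due date is 2 January 2004.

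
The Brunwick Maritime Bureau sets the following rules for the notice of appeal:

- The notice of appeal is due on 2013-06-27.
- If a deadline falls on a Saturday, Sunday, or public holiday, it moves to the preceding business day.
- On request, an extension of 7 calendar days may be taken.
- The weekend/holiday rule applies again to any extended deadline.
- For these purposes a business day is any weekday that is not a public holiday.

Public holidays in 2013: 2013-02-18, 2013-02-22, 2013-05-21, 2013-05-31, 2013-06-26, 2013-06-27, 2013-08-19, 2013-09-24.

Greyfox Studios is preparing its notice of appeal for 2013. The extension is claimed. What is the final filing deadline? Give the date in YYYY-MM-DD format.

The stated deadline is 2013-06-27.
2013-06-27 falls on a listed holiday. Rolling to the preceding business day gives 2013-06-25, a Tuesday.
Applying the 7-calendar-day extension: 2013-06-25 + 7 days = 2013-07-02.
2013-07-02 is a Tuesday and not a listed holiday, so it stands.
So the filing is due 2013-07-02.

2013-07-02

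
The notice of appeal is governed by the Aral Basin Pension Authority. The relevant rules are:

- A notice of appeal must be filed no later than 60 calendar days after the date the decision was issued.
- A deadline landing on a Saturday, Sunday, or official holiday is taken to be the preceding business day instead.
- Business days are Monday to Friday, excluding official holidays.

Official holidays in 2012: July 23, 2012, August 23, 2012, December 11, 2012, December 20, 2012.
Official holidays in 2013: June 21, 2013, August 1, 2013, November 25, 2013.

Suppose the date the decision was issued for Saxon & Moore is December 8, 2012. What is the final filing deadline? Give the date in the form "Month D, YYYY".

February 6, 2013

60 calendar days after December 8, 2012 is February 6, 2013.
February 6, 2013 is a Wednesday and not a listed holiday, so it stands.
The final due date is February 6, 2013.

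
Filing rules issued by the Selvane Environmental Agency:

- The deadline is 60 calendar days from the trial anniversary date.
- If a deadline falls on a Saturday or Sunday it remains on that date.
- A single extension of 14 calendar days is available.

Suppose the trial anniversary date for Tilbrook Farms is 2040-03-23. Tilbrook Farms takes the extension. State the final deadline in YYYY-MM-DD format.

2040-06-05

60 calendar days after 2040-03-23 is 2040-05-22.
2040-05-22 falls on a Tuesday. The rules make no weekend/holiday allowance, so it remains 2040-05-22.
Applying the 14-calendar-day extension: 2040-05-22 + 14 days = 2040-06-05.
2040-06-05 is a Tuesday; no weekend or holiday adjustment applies.
The final due date is 2040-06-05.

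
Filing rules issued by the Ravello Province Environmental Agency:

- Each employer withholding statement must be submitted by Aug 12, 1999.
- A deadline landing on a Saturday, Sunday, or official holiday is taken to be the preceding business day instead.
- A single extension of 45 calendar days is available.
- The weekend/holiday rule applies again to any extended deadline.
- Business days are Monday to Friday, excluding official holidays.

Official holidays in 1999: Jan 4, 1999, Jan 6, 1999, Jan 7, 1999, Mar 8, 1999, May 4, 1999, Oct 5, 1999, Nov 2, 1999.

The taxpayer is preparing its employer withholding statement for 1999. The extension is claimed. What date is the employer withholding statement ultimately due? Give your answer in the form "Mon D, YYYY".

Sep 24, 1999

The statutory due date is Aug 12, 1999.
Aug 12, 1999 (Thursday) is already a business day.
Applying the 45-calendar-day extension: Aug 12, 1999 + 45 days = Sep 26, 1999.
Sep 26, 1999 falls on a Sunday. Rolling to the preceding business day gives Sep 24, 1999, a Friday.
So the filing is due Sep 24, 1999.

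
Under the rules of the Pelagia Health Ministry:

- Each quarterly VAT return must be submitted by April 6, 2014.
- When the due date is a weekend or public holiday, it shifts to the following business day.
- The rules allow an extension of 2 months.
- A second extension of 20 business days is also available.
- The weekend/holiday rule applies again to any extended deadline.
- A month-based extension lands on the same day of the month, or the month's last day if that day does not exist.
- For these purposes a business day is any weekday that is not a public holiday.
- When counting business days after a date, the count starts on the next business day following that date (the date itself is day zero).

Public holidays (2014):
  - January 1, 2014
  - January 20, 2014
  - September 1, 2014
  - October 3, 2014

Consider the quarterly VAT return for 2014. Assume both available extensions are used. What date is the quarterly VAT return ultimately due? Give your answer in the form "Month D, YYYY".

July 7, 2014

The statutory due date is April 6, 2014.
April 6, 2014 is a Sunday, so it moves to the next business day, April 7, 2014 (Monday).
The 2 months extension carries April 7, 2014 to June 7, 2014.
June 7, 2014 is a Saturday, so it moves to the next business day, June 9, 2014 (Monday).
The 20-business-day extension runs from June 9, 2014 to July 7, 2014.
July 7, 2014 is a Monday and not a listed holiday, so it stands.
Deadline: July 7, 2014.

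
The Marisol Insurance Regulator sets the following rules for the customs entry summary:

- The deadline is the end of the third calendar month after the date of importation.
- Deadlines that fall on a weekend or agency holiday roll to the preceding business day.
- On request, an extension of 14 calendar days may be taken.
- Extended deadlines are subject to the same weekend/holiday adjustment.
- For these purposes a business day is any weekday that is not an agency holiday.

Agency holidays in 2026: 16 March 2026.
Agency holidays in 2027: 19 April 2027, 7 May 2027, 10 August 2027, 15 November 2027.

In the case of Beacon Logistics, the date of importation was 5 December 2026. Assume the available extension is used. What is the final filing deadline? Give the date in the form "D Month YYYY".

3 months after 5 December 2026 is March 2027; that month ends on 31 March 2027.
31 March 2027 (Wednesday) is already a business day.
Applying the 14-calendar-day extension: 31 March 2027 + 14 days = 14 April 2027.
14 April 2027 falls on a Wednesday, which is a business day, so no adjustment is needed.
So the filing is due 14 April 2027.

14 April 2027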